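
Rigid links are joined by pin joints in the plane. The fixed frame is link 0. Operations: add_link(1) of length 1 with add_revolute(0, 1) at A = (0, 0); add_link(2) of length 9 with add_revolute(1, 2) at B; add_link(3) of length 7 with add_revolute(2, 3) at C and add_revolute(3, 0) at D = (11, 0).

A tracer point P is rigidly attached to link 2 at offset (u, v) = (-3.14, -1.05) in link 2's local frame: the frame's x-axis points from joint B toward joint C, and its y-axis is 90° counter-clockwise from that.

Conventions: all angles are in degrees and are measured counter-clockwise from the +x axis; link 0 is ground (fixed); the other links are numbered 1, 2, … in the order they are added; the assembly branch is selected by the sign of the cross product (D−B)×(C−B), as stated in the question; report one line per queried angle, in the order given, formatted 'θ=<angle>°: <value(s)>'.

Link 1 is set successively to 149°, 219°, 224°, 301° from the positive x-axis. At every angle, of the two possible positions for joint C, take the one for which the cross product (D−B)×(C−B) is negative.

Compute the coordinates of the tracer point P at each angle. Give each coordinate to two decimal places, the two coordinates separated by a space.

A=(0,0), D=(11.00,0)
θ=149°: B = A + 1.00·(cos149°, sin149°) = (-0.8572, 0.5150)
θ=149°: |BD| = 11.8683
θ=149°: circle(B,9.00) ∩ circle(D,7.00): a=7.2823, h=5.2885
θ=149°:   candidates: C₊=(6.6478,5.4825) cross=62.766; C₋=(6.1888,-5.0845) cross=-62.766
θ=149°:   branch - wants cross < 0 → take C=(6.1888,-5.0845) (cross=-62.766)
θ=149°: ex = (C−B)/|BC| = (0.7829,-0.6222); ey = (0.6222,0.7829)
θ=149°: P = B + -3.14·ex + -1.05·ey = (-3.9687,1.6466)
θ=219°: B = A + 1.00·(cos219°, sin219°) = (-0.7771, -0.6293)
θ=219°: |BD| = 11.7939
θ=219°: circle(B,9.00) ∩ circle(D,7.00): a=7.2536, h=5.3278
θ=219°:   candidates: C₊=(6.1818,5.0779) cross=62.836; C₋=(6.7504,-5.5625) cross=-62.836
θ=219°:   branch - wants cross < 0 → take C=(6.7504,-5.5625) (cross=-62.836)
θ=219°: ex = (C−B)/|BC| = (0.8364,-0.5481); ey = (0.5481,0.8364)
θ=219°: P = B + -3.14·ex + -1.05·ey = (-3.9790,0.2136)
θ=224°: B = A + 1.00·(cos224°, sin224°) = (-0.7193, -0.6947)
θ=224°: |BD| = 11.7399
θ=224°: circle(B,9.00) ∩ circle(D,7.00): a=7.2328, h=5.3560
θ=224°:   candidates: C₊=(6.1839,5.0799) cross=62.878; C₋=(6.8177,-5.6133) cross=-62.878
θ=224°:   branch - wants cross < 0 → take C=(6.8177,-5.6133) (cross=-62.878)
θ=224°: ex = (C−B)/|BC| = (0.8375,-0.5465); ey = (0.5465,0.8375)
θ=224°: P = B + -3.14·ex + -1.05·ey = (-3.9228,0.1421)
θ=301°: B = A + 1.00·(cos301°, sin301°) = (0.5150, -0.8572)
θ=301°: |BD| = 10.5199
θ=301°: circle(B,9.00) ∩ circle(D,7.00): a=6.7809, h=5.9177
θ=301°:   candidates: C₊=(6.7912,5.5934) cross=62.254; C₋=(7.7556,-6.2027) cross=-62.254
θ=301°:   branch - wants cross < 0 → take C=(7.7556,-6.2027) (cross=-62.254)
θ=301°: ex = (C−B)/|BC| = (0.8045,-0.5939); ey = (0.5939,0.8045)
θ=301°: P = B + -3.14·ex + -1.05·ey = (-2.6347,0.1631)

θ=149°: -3.97 1.65
θ=219°: -3.98 0.21
θ=224°: -3.92 0.14
θ=301°: -2.63 0.16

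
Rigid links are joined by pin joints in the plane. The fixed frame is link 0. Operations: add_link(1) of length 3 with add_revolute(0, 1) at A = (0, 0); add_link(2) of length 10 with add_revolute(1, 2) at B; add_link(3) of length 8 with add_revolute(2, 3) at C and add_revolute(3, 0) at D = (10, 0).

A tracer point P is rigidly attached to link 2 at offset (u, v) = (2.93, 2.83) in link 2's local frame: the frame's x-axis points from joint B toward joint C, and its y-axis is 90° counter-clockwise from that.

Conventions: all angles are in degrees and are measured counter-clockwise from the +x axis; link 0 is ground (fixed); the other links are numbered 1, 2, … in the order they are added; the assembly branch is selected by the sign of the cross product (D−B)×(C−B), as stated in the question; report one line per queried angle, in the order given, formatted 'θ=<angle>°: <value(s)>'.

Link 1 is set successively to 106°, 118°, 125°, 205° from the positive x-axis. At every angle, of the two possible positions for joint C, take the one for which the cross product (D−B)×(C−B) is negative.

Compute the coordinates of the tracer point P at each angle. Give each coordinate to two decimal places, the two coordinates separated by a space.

A=(0,0), D=(10.00,0)
θ=106°: B = A + 3.00·(cos106°, sin106°) = (-0.8269, 2.8838)
θ=106°: |BD| = 11.2044
θ=106°: circle(B,10.00) ∩ circle(D,8.00): a=7.2087, h=6.9307
θ=106°:   candidates: C₊=(7.9228,7.7256) cross=77.654; C₋=(4.3551,-5.6688) cross=-77.654
θ=106°:   branch - wants cross < 0 → take C=(4.3551,-5.6688) (cross=-77.654)
θ=106°: ex = (C−B)/|BC| = (0.5182,-0.8553); ey = (0.8553,0.5182)
θ=106°: P = B + 2.93·ex + 2.83·ey = (3.1118,1.8444)
θ=118°: B = A + 3.00·(cos118°, sin118°) = (-1.4084, 2.6488)
θ=118°: |BD| = 11.7119
θ=118°: circle(B,10.00) ∩ circle(D,8.00): a=7.3928, h=6.7339
θ=118°:   candidates: C₊=(7.3159,7.5363) cross=78.867; C₋=(4.2699,-5.5826) cross=-78.867
θ=118°:   branch - wants cross < 0 → take C=(4.2699,-5.5826) (cross=-78.867)
θ=118°: ex = (C−B)/|BC| = (0.5678,-0.8231); ey = (0.8231,0.5678)
θ=118°: P = B + 2.93·ex + 2.83·ey = (2.5848,1.8440)
θ=125°: B = A + 3.00·(cos125°, sin125°) = (-1.7207, 2.4575)
θ=125°: |BD| = 11.9756
θ=125°: circle(B,10.00) ∩ circle(D,8.00): a=7.4908, h=6.6247
θ=125°:   candidates: C₊=(6.9701,7.4040) cross=79.335; C₋=(4.2513,-5.5635) cross=-79.335
θ=125°:   branch - wants cross < 0 → take C=(4.2513,-5.5635) (cross=-79.335)
θ=125°: ex = (C−B)/|BC| = (0.5972,-0.8021); ey = (0.8021,0.5972)
θ=125°: P = B + 2.93·ex + 2.83·ey = (2.2990,1.7974)
θ=205°: B = A + 3.00·(cos205°, sin205°) = (-2.7189, -1.2679)
θ=205°: |BD| = 12.7820
θ=205°: circle(B,10.00) ∩ circle(D,8.00): a=7.7992, h=6.2588
θ=205°:   candidates: C₊=(4.4210,5.7337) cross=79.999; C₋=(5.6626,-6.7222) cross=-79.999
θ=205°:   branch - wants cross < 0 → take C=(5.6626,-6.7222) (cross=-79.999)
θ=205°: ex = (C−B)/|BC| = (0.8382,-0.5454); ey = (0.5454,0.8382)
θ=205°: P = B + 2.93·ex + 2.83·ey = (1.2804,-0.4940)

θ=106°: 3.11 1.84
θ=118°: 2.58 1.84
θ=125°: 2.30 1.80
θ=205°: 1.28 -0.49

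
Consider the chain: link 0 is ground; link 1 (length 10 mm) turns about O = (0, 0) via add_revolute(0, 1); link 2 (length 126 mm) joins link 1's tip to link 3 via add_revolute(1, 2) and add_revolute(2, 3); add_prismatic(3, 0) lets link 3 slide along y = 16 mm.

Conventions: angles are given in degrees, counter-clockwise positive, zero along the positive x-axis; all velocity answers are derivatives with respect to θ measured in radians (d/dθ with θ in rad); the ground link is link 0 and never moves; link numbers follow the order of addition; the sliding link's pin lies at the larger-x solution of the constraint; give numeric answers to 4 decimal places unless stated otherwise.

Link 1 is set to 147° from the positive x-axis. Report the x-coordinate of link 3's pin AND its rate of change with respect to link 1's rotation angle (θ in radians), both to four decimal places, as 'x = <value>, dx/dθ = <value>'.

geometry: r = 10 mm, L = 126 mm, e = 16 mm
crank pin P = (r cos θ, r sin θ) = (-8.386706, 5.446390)
h = r sin θ − e = 5.446390 − 16 = -10.553610
x = r cos θ + √(L² − h²) = -8.386706 + 125.557243 = 117.170538
dx/dθ = −r sin θ − h·r cos θ/√(L² − h²) (θ in radians; h = -10.553610) = -6.151328

x = 117.1705, dx/dθ = -6.1513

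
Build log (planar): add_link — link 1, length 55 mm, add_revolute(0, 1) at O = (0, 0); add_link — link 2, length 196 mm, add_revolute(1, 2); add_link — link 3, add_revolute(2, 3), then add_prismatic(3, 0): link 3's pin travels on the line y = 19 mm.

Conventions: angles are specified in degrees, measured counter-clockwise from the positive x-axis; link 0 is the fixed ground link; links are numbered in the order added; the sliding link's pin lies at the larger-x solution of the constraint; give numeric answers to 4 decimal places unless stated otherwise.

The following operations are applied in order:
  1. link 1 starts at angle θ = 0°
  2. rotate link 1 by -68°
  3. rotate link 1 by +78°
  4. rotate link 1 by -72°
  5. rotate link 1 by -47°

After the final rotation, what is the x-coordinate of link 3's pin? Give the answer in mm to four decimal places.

geometry: r = 55 mm, L = 196 mm, e = 19 mm; θ starts at 0°
rotate link 1 by -68°: θ ← 0° -68° = -68°
rotate link 1 by +78°: θ ← -68° +78° = 10°
rotate link 1 by -72°: θ ← 10° -72° = -62°
rotate link 1 by -47°: θ ← -62° -47° = -109°
crank pin P = (r cos θ, r sin θ) = (-17.906248, -52.003522)
h = r sin θ − e = -52.003522 − 19 = -71.003522
x = r cos θ + √(L² − h²) = -17.906248 + 182.686890 = 164.780642

164.7806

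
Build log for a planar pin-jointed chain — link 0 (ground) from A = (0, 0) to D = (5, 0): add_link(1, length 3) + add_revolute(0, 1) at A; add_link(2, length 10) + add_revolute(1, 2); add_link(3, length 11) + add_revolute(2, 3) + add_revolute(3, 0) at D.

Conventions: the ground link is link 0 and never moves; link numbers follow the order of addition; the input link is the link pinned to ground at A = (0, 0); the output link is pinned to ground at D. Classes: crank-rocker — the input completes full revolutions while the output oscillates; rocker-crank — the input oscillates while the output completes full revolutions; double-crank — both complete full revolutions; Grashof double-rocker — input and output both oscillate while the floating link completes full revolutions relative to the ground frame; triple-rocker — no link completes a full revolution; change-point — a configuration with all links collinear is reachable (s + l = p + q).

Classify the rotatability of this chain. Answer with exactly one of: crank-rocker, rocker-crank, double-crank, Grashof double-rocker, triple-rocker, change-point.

lengths: ground=5, input=3, coupler=10, output=11
sorted: s=3 (shortest), l=11 (longest), p+q=15
s + l = 14 vs p + q = 15
s + l < p + q (Grashof) with shortest = input link → crank-rocker

crank-rocker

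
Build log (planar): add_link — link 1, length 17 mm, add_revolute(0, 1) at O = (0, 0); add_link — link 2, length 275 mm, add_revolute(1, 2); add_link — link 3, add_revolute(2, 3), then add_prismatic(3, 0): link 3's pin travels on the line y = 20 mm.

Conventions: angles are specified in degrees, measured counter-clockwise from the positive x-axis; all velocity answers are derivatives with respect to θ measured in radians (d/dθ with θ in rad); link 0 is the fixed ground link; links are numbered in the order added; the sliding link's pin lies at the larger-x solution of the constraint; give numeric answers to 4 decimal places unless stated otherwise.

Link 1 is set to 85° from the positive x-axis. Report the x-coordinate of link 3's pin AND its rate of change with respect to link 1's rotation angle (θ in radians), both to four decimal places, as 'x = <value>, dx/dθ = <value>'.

geometry: r = 17 mm, L = 275 mm, e = 20 mm
crank pin P = (r cos θ, r sin θ) = (1.481648, 16.935310)
h = r sin θ − e = 16.935310 − 20 = -3.064690
x = r cos θ + √(L² − h²) = 1.481648 + 274.982923 = 276.464570
dx/dθ = −r sin θ − h·r cos θ/√(L² − h²) (θ in radians; h = -3.064690) = -16.918797

x = 276.4646, dx/dθ = -16.9188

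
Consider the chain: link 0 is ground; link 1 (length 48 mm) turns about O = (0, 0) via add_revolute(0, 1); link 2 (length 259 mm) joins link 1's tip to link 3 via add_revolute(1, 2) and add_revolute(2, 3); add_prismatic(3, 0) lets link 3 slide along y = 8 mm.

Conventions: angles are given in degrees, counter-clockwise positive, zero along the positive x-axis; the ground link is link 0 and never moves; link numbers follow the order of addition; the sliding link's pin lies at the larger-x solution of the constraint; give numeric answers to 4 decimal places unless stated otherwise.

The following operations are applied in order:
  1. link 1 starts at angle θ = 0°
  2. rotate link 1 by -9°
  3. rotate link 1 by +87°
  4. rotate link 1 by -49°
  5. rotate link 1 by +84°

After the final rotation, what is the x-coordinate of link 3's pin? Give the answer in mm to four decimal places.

geometry: r = 48 mm, L = 259 mm, e = 8 mm; θ starts at 0°
rotate link 1 by -9°: θ ← 0° -9° = -9°
rotate link 1 by +87°: θ ← -9° +87° = 78°
rotate link 1 by -49°: θ ← 78° -49° = 29°
rotate link 1 by +84°: θ ← 29° +84° = 113°
crank pin P = (r cos θ, r sin θ) = (-18.755094, 44.184233)
h = r sin θ − e = 44.184233 − 8 = 36.184233
x = r cos θ + √(L² − h²) = -18.755094 + 256.459941 = 237.704847

237.7048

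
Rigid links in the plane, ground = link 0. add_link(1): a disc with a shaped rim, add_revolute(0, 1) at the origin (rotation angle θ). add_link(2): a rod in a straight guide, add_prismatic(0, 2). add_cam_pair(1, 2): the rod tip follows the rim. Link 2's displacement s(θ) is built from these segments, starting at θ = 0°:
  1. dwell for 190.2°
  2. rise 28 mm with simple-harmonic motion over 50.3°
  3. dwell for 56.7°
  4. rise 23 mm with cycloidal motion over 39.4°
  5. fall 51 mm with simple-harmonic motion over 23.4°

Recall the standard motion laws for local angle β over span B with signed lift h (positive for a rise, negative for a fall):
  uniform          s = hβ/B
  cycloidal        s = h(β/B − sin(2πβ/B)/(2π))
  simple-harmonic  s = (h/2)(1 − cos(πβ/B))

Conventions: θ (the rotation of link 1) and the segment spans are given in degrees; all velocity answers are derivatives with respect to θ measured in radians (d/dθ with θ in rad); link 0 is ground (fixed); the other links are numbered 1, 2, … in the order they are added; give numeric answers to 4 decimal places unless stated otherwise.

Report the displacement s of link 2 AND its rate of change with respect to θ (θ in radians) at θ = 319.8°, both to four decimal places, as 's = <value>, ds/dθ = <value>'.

segment 1 (0° to 190.2°, dwell): s unchanged at 0.0000
segment 2 (190.2° to 240.5°, simple-harmonic, h = 28) is passed completely: s = 0.0000 + (28) = 28.0000
segment 3 (240.5° to 297.2°, dwell): s unchanged at 28.0000
θ = 319.8° falls in segment 4 (297.2° to 336.6°, cycloidal, h = 23): β = 319.8 − 297.2 = 22.6°, B = 39.4°; Δs = 23·(0.5736 − sin(2π·0.5736)/(2π)) = 14.8261; s = 28.0000 + 14.8261 = 42.8261
velocity in seg [297.2°–336.6°] (cycloidal), θ in radians: β = 22.6° = 0.3944 rad, B = 39.4° = 0.6877 rad; ds/dθ = (h/B)(1 − cos(2πβ/B)) = (23/0.6877)(1 − cos(2π·0.5736)) = 63.380104 mm/rad

s = 42.8261, ds/dθ = 63.3801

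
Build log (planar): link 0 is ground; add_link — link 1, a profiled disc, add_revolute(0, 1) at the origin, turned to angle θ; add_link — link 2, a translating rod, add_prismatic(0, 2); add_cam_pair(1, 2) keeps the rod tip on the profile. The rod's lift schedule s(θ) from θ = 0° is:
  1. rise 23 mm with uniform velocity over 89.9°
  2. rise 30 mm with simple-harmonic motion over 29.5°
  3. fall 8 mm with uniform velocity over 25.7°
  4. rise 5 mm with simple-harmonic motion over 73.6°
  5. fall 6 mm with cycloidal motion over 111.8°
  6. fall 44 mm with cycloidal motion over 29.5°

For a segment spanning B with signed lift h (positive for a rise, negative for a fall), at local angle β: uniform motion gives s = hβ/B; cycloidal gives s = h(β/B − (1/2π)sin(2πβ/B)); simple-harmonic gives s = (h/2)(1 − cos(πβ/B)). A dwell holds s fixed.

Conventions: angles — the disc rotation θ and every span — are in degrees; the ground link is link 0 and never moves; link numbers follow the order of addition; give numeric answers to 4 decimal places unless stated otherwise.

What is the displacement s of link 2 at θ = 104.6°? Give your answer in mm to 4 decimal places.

seg 1 [0°–89.9°] uniform, h=23: full span → s += 23 → s = 23.0000
seg 2 [89.9°–119.4°] simple-harmonic, h=30: θ=104.6° here. β=14.7, B=29.5. 30/2·(1 − cos(π·0.4983)) = 14.9201 → s = 37.9201

37.9201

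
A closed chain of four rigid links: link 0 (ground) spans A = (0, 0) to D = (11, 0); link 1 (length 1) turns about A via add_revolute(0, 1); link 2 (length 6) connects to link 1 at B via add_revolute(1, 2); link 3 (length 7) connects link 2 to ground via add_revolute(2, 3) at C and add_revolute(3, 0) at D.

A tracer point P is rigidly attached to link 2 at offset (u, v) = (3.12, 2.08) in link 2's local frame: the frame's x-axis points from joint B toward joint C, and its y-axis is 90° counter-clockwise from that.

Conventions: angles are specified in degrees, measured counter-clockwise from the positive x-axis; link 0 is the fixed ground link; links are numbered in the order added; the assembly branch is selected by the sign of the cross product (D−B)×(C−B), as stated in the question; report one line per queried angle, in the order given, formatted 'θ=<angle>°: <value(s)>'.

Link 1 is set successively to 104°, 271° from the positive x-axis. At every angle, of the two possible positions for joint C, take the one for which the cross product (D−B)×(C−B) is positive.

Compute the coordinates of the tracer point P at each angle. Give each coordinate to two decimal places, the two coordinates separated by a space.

A=(0,0), D=(11.00,0)
θ=104°: B = A + 1.00·(cos104°, sin104°) = (-0.2419, 0.9703)
θ=104°: |BD| = 11.2837
θ=104°: circle(B,6.00) ∩ circle(D,7.00): a=5.0658, h=3.2152
θ=104°:   candidates: C₊=(5.0816,3.7380) cross=36.280; C₋=(4.5286,-2.6686) cross=-36.280
θ=104°:   branch + wants cross > 0 → take C=(5.0816,3.7380) (cross=36.280)
θ=104°: ex = (C−B)/|BC| = (0.8873,0.4613); ey = (-0.4613,0.8873)
θ=104°: P = B + 3.12·ex + 2.08·ey = (1.5668,4.2550)
θ=271°: B = A + 1.00·(cos271°, sin271°) = (0.0175, -0.9998)
θ=271°: |BD| = 11.0280
θ=271°: circle(B,6.00) ∩ circle(D,7.00): a=4.9246, h=3.4276
θ=271°:   candidates: C₊=(4.6110,2.8601) cross=37.800; C₋=(5.2325,-3.9669) cross=-37.800
θ=271°:   branch + wants cross > 0 → take C=(4.6110,2.8601) (cross=37.800)
θ=271°: ex = (C−B)/|BC| = (0.7656,0.6433); ey = (-0.6433,0.7656)
θ=271°: P = B + 3.12·ex + 2.08·ey = (1.0680,2.5998)

θ=104°: 1.57 4.25
θ=271°: 1.07 2.60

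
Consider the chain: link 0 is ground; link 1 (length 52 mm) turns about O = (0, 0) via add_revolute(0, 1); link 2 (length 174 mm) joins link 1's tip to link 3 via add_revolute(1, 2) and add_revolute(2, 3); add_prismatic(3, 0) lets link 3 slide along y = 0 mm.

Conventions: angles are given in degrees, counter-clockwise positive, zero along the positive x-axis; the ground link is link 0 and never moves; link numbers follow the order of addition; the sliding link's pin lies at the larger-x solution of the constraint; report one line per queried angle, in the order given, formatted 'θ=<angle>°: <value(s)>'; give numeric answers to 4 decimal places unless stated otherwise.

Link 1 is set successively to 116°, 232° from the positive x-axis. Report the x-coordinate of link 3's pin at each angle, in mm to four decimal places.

geometry: r = 52 mm, L = 174 mm, e = 0 mm
θ=116°: crank pin P = (r cos θ, r sin θ) = (-22.795300, 46.737290)
θ=116°: h = r sin θ − e = 46.737290 − 0 = 46.737290
θ=116°: x = r cos θ + √(L² − h²) = -22.795300 + 167.605566 = 144.810266
θ=232°: crank pin P = (r cos θ, r sin θ) = (-32.014397, -40.976559)
θ=232°: h = r sin θ − e = -40.976559 − 0 = -40.976559
θ=232°: x = r cos θ + √(L² − h²) = -32.014397 + 169.106244 = 137.091847

θ=116°: 144.8103
θ=232°: 137.0918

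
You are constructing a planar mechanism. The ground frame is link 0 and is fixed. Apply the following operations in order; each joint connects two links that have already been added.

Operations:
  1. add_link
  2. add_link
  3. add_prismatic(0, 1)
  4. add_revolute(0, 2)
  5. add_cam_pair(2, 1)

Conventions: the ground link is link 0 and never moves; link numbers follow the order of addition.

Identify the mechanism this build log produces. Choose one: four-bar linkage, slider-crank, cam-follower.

links: 3 (incl. ground); joints: 1 revolute, 1 prismatic, 1 higher (cam) pair, forming one closed loop
3 links, revolute + prismatic + higher pair in one loop → cam-follower

cam-follower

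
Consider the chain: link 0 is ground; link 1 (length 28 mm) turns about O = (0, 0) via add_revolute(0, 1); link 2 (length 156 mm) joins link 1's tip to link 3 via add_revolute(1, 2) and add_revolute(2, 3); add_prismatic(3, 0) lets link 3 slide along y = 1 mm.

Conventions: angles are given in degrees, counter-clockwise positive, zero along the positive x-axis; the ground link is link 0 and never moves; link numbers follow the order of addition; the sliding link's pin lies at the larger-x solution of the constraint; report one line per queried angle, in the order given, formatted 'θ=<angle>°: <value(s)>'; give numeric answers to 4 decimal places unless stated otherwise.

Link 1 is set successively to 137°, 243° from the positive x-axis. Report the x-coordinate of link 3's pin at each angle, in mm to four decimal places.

geometry: r = 28 mm, L = 156 mm, e = 1 mm
θ=137°: crank pin P = (r cos θ, r sin θ) = (-20.477904, 19.095954)
θ=137°: h = r sin θ − e = 19.095954 − 1 = 18.095954
θ=137°: x = r cos θ + √(L² − h²) = -20.477904 + 154.946883 = 134.468979
θ=243°: crank pin P = (r cos θ, r sin θ) = (-12.711734, -24.948183)
θ=243°: h = r sin θ − e = -24.948183 − 1 = -25.948183
θ=243°: x = r cos θ + √(L² − h²) = -12.711734 + 153.826824 = 141.115090

θ=137°: 134.4690
θ=243°: 141.1151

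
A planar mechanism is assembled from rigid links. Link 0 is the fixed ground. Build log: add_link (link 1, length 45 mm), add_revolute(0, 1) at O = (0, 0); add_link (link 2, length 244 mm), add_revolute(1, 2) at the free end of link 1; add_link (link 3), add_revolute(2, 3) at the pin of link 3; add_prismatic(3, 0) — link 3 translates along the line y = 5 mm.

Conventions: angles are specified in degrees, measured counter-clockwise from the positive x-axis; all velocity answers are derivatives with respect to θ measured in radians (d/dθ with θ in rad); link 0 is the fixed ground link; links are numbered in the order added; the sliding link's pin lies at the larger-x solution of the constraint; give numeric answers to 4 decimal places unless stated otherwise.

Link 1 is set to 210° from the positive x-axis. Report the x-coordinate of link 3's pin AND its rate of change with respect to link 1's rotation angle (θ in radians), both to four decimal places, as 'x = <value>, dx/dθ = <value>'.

geometry: r = 45 mm, L = 244 mm, e = 5 mm
crank pin P = (r cos θ, r sin θ) = (-38.971143, -22.500000)
h = r sin θ − e = -22.500000 − 5 = -27.500000
x = r cos θ + √(L² − h²) = -38.971143 + 242.445355 = 203.474211
dx/dθ = −r sin θ − h·r cos θ/√(L² − h²) (θ in radians; h = -27.500000) = 18.079596

x = 203.4742, dx/dθ = 18.0796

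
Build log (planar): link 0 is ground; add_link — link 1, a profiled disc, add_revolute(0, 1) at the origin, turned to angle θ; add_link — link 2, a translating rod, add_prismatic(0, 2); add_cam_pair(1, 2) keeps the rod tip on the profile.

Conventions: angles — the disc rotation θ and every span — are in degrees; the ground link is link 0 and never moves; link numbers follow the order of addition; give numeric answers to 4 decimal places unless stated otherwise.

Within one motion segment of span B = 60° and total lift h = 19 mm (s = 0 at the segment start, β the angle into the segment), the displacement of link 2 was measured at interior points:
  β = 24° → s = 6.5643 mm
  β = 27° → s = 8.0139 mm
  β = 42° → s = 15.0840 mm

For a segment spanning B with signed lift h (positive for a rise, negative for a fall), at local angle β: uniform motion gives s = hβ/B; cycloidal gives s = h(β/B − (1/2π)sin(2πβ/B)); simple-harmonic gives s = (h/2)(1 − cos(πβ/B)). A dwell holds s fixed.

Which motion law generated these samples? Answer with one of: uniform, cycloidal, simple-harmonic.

candidates at β/B = r: uniform s = h·r (linear in β); cycloidal s = h·(r − sin(2πr)/(2π)); simple-harmonic s = (h/2)(1 − cos(πr))
β=24°: printed 6.5643 | uniform 7.6000, cycloidal 5.8226, simple-harmonic 6.5643
β=27°: printed 8.0139 | uniform 8.5500, cycloidal 7.6155, simple-harmonic 8.0139
β=42°: printed 15.0840 | uniform 13.3000, cycloidal 16.1759, simple-harmonic 15.0840
only one law matches every sample → simple-harmonic

simple-harmonic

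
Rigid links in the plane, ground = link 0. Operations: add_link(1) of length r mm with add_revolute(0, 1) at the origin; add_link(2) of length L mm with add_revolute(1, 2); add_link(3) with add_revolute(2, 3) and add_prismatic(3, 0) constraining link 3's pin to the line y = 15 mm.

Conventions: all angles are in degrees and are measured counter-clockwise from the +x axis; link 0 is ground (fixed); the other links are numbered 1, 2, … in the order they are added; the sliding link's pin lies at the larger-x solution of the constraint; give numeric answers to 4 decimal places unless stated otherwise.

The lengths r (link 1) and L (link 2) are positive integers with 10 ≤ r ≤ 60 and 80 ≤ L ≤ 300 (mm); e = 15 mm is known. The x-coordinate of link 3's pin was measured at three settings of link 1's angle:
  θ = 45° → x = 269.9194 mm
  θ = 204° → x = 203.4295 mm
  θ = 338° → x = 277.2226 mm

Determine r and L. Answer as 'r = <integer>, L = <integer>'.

constraint per measurement: (x − r cos θ)² + (r sin θ − e)² = L²
subtracting the θ₁ and θ₂ equations cancels the r² and L² terms:
r = (x₁² − x₂²) / (2[(x₁cos θ₁ + e sin θ₁) − (x₂cos θ₂ + e sin θ₂)]) = 40.0000 → r = 40
L² = (x₁ − r cos θ₁)² + (r sin θ₁ − e)² = 58564.0073 → L = 242.0000 → L = 242
check at θ₃=338°: x = 277.2226 (printed 277.2226) ✓

r = 40, L = 242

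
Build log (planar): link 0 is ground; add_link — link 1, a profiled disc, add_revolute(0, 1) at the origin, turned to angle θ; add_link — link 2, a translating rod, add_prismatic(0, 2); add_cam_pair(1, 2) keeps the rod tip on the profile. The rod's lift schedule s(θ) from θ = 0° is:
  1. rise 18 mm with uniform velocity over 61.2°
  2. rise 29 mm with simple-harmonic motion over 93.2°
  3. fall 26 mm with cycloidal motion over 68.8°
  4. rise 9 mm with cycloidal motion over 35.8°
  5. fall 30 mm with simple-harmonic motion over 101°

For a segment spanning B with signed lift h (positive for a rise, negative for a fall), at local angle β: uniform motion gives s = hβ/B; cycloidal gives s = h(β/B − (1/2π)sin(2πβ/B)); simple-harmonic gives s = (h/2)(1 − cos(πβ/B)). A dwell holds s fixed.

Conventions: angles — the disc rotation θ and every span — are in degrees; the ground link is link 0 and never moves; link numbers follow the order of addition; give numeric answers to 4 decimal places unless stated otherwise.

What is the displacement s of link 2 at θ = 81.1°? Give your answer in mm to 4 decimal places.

seg 1 [0°–61.2°] uniform, h=18: full span → s += 18 → s = 18.0000
seg 2 [61.2°–154.4°] simple-harmonic, h=29: θ=81.1° here. β=19.9, B=93.2. 29/2·(1 − cos(π·0.2135)) = 3.1417 → s = 21.1417

21.1417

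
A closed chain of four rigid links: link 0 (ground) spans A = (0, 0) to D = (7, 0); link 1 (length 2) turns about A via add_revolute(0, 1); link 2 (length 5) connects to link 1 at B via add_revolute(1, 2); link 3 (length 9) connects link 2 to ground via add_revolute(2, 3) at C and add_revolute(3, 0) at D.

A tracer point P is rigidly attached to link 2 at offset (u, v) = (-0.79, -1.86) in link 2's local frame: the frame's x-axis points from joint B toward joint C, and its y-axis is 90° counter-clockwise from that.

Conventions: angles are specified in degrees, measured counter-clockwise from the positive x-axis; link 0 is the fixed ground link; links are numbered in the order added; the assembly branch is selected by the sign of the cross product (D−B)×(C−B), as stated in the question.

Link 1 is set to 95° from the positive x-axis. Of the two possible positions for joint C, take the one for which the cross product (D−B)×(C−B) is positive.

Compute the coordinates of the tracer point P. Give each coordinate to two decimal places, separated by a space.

A=(0,0), D=(7.00,0)
B = A + 2.00·(cos95°, sin95°) = (-0.1743, 1.9924)
|BD| = 7.4458
circle(B,5.00) ∩ circle(D,9.00): a=-0.0376, h=4.9999
  candidates: C₊=(1.1274,6.8200) cross=37.228; C₋=(-1.5484,-2.8151) cross=-37.228
  branch + wants cross > 0 → take C=(1.1274,6.8200) (cross=37.228)
ex = (C−B)/|BC| = (0.2603,0.9655); ey = (-0.9655,0.2603)
P = B + -0.79·ex + -1.86·ey = (1.4159,0.7454)

1.42 0.75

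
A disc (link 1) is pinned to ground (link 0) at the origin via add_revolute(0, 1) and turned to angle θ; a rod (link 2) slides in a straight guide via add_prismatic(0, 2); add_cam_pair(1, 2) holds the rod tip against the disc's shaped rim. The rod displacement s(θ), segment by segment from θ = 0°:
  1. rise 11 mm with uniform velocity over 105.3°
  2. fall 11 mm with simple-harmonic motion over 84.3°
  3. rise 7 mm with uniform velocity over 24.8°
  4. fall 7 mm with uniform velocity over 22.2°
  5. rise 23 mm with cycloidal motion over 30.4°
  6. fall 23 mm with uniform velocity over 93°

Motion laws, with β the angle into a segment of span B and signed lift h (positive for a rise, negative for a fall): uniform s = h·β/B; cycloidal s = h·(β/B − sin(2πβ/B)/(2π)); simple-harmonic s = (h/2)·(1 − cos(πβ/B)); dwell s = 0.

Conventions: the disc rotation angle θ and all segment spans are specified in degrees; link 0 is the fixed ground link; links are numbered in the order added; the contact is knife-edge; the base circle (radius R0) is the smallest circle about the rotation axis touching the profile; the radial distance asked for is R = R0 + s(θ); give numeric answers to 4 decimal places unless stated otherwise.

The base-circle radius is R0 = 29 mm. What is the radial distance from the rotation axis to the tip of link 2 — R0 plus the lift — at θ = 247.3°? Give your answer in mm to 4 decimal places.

segment 1 (0° to 105.3°, uniform, h = 11) is passed completely: s = 0.0000 + (11) = 11.0000
segment 2 (105.3° to 189.6°, simple-harmonic, h = -11) is passed completely: s = 11.0000 + (-11) = 0.0000
segment 3 (189.6° to 214.4°, uniform, h = 7) is passed completely: s = 0.0000 + (7) = 7.0000
segment 4 (214.4° to 236.6°, uniform, h = -7) is passed completely: s = 7.0000 + (-7) = 0.0000
θ = 247.3° falls in segment 5 (236.6° to 267°, cycloidal, h = 23): β = 247.3 − 236.6 = 10.7°, B = 30.4°; Δs = 23·(0.3520 − sin(2π·0.3520)/(2π)) = 5.1608; s = 0.0000 + 5.1608 = 5.1608
R = R0 + s = 29 + 5.1608 = 34.1608

34.1608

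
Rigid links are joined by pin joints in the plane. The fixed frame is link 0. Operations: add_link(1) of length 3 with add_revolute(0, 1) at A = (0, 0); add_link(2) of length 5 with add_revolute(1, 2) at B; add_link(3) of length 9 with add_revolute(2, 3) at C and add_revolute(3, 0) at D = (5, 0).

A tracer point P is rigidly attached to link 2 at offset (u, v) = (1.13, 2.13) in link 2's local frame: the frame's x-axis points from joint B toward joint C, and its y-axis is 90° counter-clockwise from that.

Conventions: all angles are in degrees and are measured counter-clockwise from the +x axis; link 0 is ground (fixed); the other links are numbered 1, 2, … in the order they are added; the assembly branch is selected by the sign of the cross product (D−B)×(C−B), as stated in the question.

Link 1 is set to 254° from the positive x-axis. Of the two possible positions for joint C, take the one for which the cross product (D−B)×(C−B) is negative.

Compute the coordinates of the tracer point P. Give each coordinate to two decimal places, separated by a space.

A=(0,0), D=(5.00,0)
B = A + 3.00·(cos254°, sin254°) = (-0.8269, -2.8838)
|BD| = 6.5015
circle(B,5.00) ∩ circle(D,9.00): a=-1.0560, h=4.8872
  candidates: C₊=(-3.9411,1.0280) cross=31.774; C₋=(0.3944,-7.7323) cross=-31.774
  branch - wants cross < 0 → take C=(0.3944,-7.7323) (cross=-31.774)
ex = (C−B)/|BC| = (0.2443,-0.9697); ey = (0.9697,0.2443)
P = B + 1.13·ex + 2.13·ey = (1.5146,-3.4593)

1.51 -3.46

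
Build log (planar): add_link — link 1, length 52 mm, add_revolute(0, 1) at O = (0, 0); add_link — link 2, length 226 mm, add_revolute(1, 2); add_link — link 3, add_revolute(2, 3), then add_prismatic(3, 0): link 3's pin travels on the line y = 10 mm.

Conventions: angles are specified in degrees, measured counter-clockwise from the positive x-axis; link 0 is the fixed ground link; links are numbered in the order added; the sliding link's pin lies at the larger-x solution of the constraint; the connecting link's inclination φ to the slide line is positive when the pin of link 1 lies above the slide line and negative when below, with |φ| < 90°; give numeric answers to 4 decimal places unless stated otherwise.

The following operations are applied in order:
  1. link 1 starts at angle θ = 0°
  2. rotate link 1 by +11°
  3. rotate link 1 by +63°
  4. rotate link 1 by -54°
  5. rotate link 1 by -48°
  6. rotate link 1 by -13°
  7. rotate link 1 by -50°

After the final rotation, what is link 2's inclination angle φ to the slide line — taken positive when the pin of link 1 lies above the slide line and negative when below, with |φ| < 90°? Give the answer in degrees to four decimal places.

geometry: r = 52 mm, L = 226 mm, e = 10 mm; θ starts at 0°
rotate link 1 by +11°: θ ← 0° +11° = 11°
rotate link 1 by +63°: θ ← 11° +63° = 74°
rotate link 1 by -54°: θ ← 74° -54° = 20°
rotate link 1 by -48°: θ ← 20° -48° = -28°
rotate link 1 by -13°: θ ← -28° -13° = -41°
rotate link 1 by -50°: θ ← -41° -50° = -91°
h = r sin θ − e = -51.992080 − 10 = -61.992080
sin φ = h / L = -61.992080 / 226 = -0.27430124
φ = arcsin(-0.27430124) = -15.920377°

-15.9204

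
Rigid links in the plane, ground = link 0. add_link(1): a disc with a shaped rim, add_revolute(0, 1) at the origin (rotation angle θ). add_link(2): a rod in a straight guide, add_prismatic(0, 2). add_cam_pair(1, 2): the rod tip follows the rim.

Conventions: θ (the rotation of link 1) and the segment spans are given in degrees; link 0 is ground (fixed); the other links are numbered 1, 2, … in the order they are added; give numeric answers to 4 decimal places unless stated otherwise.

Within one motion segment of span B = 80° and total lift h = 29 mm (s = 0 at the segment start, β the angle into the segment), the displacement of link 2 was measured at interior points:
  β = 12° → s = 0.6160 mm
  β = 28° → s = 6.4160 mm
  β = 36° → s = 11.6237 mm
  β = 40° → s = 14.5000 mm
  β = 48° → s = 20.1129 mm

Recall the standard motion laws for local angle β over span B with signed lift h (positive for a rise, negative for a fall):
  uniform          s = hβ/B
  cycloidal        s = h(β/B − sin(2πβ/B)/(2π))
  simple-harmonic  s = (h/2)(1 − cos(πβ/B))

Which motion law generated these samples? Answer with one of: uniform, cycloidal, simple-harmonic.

candidates at β/B = r: uniform s = h·r (linear in β); cycloidal s = h·(r − sin(2πr)/(2π)); simple-harmonic s = (h/2)(1 − cos(πr))
β=12°: printed 0.6160 | uniform 4.3500, cycloidal 0.6160, simple-harmonic 1.5804
β=28°: printed 6.4160 | uniform 10.1500, cycloidal 6.4160, simple-harmonic 7.9171
β=36°: printed 11.6237 | uniform 13.0500, cycloidal 11.6237, simple-harmonic 12.2317
β=40°: printed 14.5000 | uniform 14.5000, cycloidal 14.5000, simple-harmonic 14.5000
β=48°: printed 20.1129 | uniform 17.4000, cycloidal 20.1129, simple-harmonic 18.9807
only one law matches every sample → cycloidal

cycloidal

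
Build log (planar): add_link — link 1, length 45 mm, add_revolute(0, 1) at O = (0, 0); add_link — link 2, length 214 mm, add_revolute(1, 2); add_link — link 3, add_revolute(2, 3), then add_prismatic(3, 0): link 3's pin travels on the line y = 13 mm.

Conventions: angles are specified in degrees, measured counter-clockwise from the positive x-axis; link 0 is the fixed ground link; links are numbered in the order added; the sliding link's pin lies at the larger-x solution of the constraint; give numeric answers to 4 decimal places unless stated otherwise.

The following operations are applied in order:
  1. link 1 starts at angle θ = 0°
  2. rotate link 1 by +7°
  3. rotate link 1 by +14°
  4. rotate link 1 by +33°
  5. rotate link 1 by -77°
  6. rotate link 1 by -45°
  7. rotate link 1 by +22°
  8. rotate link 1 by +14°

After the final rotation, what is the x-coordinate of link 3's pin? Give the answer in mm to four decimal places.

geometry: r = 45 mm, L = 214 mm, e = 13 mm; θ starts at 0°
rotate link 1 by +7°: θ ← 0° +7° = 7°
rotate link 1 by +14°: θ ← 7° +14° = 21°
rotate link 1 by +33°: θ ← 21° +33° = 54°
rotate link 1 by -77°: θ ← 54° -77° = -23°
rotate link 1 by -45°: θ ← -23° -45° = -68°
rotate link 1 by +22°: θ ← -68° +22° = -46°
rotate link 1 by +14°: θ ← -46° +14° = -32°
crank pin P = (r cos θ, r sin θ) = (38.162164, -23.846367)
h = r sin θ − e = -23.846367 − 13 = -36.846367
x = r cos θ + √(L² − h²) = 38.162164 + 210.804045 = 248.966209

248.9662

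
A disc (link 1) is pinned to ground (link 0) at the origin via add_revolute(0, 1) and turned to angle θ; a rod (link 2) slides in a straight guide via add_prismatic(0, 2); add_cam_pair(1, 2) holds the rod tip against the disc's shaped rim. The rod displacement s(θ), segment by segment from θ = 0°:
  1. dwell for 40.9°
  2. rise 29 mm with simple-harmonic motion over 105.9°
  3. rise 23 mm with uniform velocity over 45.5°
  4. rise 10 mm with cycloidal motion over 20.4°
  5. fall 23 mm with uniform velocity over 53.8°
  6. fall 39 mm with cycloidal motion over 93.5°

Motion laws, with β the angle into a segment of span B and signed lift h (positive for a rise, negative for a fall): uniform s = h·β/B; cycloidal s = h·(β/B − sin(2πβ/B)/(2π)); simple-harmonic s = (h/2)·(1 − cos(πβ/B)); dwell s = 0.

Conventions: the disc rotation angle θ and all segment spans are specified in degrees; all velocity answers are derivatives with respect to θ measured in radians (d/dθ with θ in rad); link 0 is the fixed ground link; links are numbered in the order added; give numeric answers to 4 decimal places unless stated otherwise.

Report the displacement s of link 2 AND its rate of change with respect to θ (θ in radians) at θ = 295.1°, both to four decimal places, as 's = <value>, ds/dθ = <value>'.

segment 1 (0° to 40.9°, dwell): s unchanged at 0.0000
segment 2 (40.9° to 146.8°, simple-harmonic, h = 29) is passed completely: s = 0.0000 + (29) = 29.0000
segment 3 (146.8° to 192.3°, uniform, h = 23) is passed completely: s = 29.0000 + (23) = 52.0000
segment 4 (192.3° to 212.7°, cycloidal, h = 10) is passed completely: s = 52.0000 + (10) = 62.0000
segment 5 (212.7° to 266.5°, uniform, h = -23) is passed completely: s = 62.0000 + (-23) = 39.0000
θ = 295.1° falls in segment 6 (266.5° to 360°, cycloidal, h = -39): β = 295.1 − 266.5 = 28.6°, B = 93.5°; Δs = -39·(0.3059 − sin(2π·0.3059)/(2π)) = -6.1011; s = 39.0000 − 6.1011 = 32.8989
velocity in seg [266.5°–360°] (cycloidal), θ in radians: β = 28.6° = 0.4992 rad, B = 93.5° = 1.6319 rad; ds/dθ = (h/B)(1 − cos(2πβ/B)) = ((-39)/1.6319)(1 − cos(2π·0.3059)) = -32.118732 mm/rad

s = 32.8989, ds/dθ = -32.1187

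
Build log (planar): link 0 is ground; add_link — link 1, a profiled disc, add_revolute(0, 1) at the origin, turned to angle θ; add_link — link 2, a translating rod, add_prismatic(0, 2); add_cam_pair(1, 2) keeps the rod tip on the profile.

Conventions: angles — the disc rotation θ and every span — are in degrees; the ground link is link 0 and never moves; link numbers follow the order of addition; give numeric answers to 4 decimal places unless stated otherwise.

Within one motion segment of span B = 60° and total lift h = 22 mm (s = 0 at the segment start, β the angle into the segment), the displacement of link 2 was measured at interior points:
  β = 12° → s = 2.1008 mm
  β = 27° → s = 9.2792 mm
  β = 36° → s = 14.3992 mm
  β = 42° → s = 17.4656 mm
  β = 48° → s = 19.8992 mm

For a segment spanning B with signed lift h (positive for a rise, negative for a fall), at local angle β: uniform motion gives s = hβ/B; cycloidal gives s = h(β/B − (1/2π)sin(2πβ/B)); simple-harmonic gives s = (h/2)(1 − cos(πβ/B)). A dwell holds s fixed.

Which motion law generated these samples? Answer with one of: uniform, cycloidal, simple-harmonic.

candidates at β/B = r: uniform s = h·r (linear in β); cycloidal s = h·(r − sin(2πr)/(2π)); simple-harmonic s = (h/2)(1 − cos(πr))
β=12°: printed 2.1008 | uniform 4.4000, cycloidal 1.0700, simple-harmonic 2.1008
β=27°: printed 9.2792 | uniform 9.9000, cycloidal 8.8180, simple-harmonic 9.2792
β=36°: printed 14.3992 | uniform 13.2000, cycloidal 15.2581, simple-harmonic 14.3992
β=42°: printed 17.4656 | uniform 15.4000, cycloidal 18.7300, simple-harmonic 17.4656
β=48°: printed 19.8992 | uniform 17.6000, cycloidal 20.9300, simple-harmonic 19.8992
only one law matches every sample → simple-harmonic

simple-harmonic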